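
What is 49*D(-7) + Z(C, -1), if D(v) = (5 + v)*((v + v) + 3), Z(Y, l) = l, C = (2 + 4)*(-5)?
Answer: 1077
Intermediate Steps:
C = -30 (C = 6*(-5) = -30)
D(v) = (3 + 2*v)*(5 + v) (D(v) = (5 + v)*(2*v + 3) = (5 + v)*(3 + 2*v) = (3 + 2*v)*(5 + v))
49*D(-7) + Z(C, -1) = 49*(15 + 2*(-7)**2 + 13*(-7)) - 1 = 49*(15 + 2*49 - 91) - 1 = 49*(15 + 98 - 91) - 1 = 49*22 - 1 = 1078 - 1 = 1077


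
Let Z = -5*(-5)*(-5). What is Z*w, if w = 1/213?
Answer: -125/213 ≈ -0.58685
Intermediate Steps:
w = 1/213 ≈ 0.0046948
Z = -125 (Z = 25*(-5) = -125)
Z*w = -125*1/213 = -125/213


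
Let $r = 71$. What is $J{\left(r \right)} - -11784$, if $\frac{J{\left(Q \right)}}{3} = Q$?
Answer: $11997$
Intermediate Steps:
$J{\left(Q \right)} = 3 Q$
$J{\left(r \right)} - -11784 = 3 \cdot 71 - -11784 = 213 + 11784 = 11997$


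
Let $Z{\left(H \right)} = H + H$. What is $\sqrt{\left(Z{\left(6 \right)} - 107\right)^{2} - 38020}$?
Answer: $i \sqrt{28995} \approx 170.28 i$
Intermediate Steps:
$Z{\left(H \right)} = 2 H$
$\sqrt{\left(Z{\left(6 \right)} - 107\right)^{2} - 38020} = \sqrt{\left(2 \cdot 6 - 107\right)^{2} - 38020} = \sqrt{\left(12 - 107\right)^{2} - 38020} = \sqrt{\left(-95\right)^{2} - 38020} = \sqrt{9025 - 38020} = \sqrt{-28995} = i \sqrt{28995}$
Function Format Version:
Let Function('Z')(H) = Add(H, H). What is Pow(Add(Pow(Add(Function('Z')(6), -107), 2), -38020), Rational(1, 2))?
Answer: Mul(I, Pow(28995, Rational(1, 2))) ≈ Mul(170.28, I)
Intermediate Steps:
Function('Z')(H) = Mul(2, H)
Pow(Add(Pow(Add(Function('Z')(6), -107), 2), -38020), Rational(1, 2)) = Pow(Add(Pow(Add(Mul(2, 6), -107), 2), -38020), Rational(1, 2)) = Pow(Add(Pow(Add(12, -107), 2), -38020), Rational(1, 2)) = Pow(Add(Pow(-95, 2), -38020), Rational(1, 2)) = Pow(Add(9025, -38020), Rational(1, 2)) = Pow(-28995, Rational(1, 2)) = Mul(I, Pow(28995, Rational(1, 2)))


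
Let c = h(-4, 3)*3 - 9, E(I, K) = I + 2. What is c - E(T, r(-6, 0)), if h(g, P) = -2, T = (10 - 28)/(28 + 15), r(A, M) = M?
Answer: -713/43 ≈ -16.581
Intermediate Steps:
T = -18/43 ≈ -0.41860
E(I, K) = 2 + I
c = -15 (c = -2*3 - 9 = -6 - 9 = -15)
c - E(T, r(-6, 0)) = -15 - (2 - 18/43) = -15 - 1*68/43 = -15 - 68/43 = -713/43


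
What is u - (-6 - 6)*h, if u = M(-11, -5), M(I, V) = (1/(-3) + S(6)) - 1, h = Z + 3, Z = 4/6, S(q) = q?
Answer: 146/3 ≈ 48.667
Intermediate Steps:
Z = 2/3 (Z = 4*(1/6) = 2/3 ≈ 0.66667)
h = 11/3 (h = 2/3 + 3 = 11/3 ≈ 3.6667)
M(I, V) = 14/3 (M(I, V) = (1/(-3) + 6) - 1 = (-1/3 + 6) - 1 = 17/3 - 1 = 14/3)
u = 14/3 ≈ 4.6667
u - (-6 - 6)*h = 14/3 - (-6 - 6)*11/3 = 14/3 - (-12)*11/3 = 14/3 - 1*(-44) = 14/3 + 44 = 146/3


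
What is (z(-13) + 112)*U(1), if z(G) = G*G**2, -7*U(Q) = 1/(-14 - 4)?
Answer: -695/42 ≈ -16.548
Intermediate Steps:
U(Q) = 1/126 (U(Q) = -1/(7*(-14 - 4)) = -1/7/(-18) = -1/7*(-1/18) = 1/126)
z(G) = G**3
(z(-13) + 112)*U(1) = ((-13)**3 + 112)*(1/126) = (-2197 + 112)*(1/126) = -2085*1/126 = -695/42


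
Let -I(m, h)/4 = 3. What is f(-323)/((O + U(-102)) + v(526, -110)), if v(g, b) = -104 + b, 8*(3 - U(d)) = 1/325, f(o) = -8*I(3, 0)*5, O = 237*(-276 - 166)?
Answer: -416000/90969667 ≈ -0.0045730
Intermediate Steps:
I(m, h) = -12 (I(m, h) = -4*3 = -12)
O = -104754 (O = 237*(-442) = -104754)
f(o) = 480 (f(o) = -8*(-12)*5 = 96*5 = 480)
U(d) = 7799/2600 (U(d) = 3 - ⅛/325 = 3 - ⅛*1/325 = 3 - 1/2600 = 7799/2600)
f(-323)/((O + U(-102)) + v(526, -110)) = 480/((-104754 + 7799/2600) + (-104 - 110)) = 480/(-272352601/2600 - 214) = 480/(-272909001/2600) = 480*(-2600/272909001) = -416000/90969667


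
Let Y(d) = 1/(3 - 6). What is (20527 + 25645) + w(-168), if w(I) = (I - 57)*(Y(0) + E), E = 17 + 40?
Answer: 33422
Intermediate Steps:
E = 57
Y(d) = -⅓ (Y(d) = 1/(-3) = -⅓)
w(I) = -3230 + 170*I/3 (w(I) = (I - 57)*(-⅓ + 57) = (-57 + I)*(170/3) = -3230 + 170*I/3)
(20527 + 25645) + w(-168) = (20527 + 25645) + (-3230 + (170/3)*(-168)) = 46172 + (-3230 - 9520) = 46172 - 12750 = 33422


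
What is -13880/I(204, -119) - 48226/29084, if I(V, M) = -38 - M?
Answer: -203796113/1177902 ≈ -173.02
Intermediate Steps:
-13880/I(204, -119) - 48226/29084 = -13880/(-38 - 1*(-119)) - 48226/29084 = -13880/(-38 + 119) - 48226*1/29084 = -13880/81 - 24113/14542 = -203796113/1177902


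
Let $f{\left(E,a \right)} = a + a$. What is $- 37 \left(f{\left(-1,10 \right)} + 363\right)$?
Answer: $-14171$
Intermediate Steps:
$f{\left(E,a \right)} = 2 a$
$- 37 \left(f{\left(-1,10 \right)} + 363\right) = - 37 \left(2 \cdot 10 + 363\right) = - 37 \left(20 + 363\right) = \left(-37\right) 383 = -14171$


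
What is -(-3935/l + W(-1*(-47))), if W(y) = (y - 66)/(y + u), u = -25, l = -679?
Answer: -73669/14938 ≈ -4.9316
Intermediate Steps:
W(y) = (-66 + y)/(-25 + y) (W(y) = (y - 66)/(y - 25) = (-66 + y)/(-25 + y))
-(-3935/l + W(-1*(-47))) = -(-3935/(-679) + (-66 - 1*(-47))/(-25 - 1*(-47))) = -(-3935*(-1/679) + (-66 + 47)/(-25 + 47)) = -(3935/679 - 19/22) = -1*73669/14938 = -73669/14938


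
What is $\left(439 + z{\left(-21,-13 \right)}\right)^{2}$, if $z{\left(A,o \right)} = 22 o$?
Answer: $23409$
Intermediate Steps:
$\left(439 + z{\left(-21,-13 \right)}\right)^{2} = \left(439 + 22 \left(-13\right)\right)^{2} = \left(439 - 286\right)^{2} = 153^{2} = 23409$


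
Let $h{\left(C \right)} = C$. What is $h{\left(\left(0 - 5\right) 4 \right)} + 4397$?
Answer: $4377$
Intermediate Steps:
$h{\left(\left(0 - 5\right) 4 \right)} + 4397 = \left(0 - 5\right) 4 + 4397 = \left(-5\right) 4 + 4397 = -20 + 4397 = 4377$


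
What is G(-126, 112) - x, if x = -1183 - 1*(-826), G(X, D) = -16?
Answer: 341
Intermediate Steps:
x = -357 (x = -1183 + 826 = -357)
G(-126, 112) - x = -16 - 1*(-357) = -16 + 357 = 341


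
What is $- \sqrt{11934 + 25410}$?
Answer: $- 4 \sqrt{2334} \approx -193.25$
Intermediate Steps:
$- \sqrt{11934 + 25410} = - \sqrt{37344} = - 4 \sqrt{2334}$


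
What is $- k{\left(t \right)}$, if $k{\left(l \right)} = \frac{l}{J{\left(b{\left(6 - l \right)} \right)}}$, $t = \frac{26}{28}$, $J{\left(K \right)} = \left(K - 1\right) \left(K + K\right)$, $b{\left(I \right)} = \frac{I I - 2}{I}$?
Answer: $- \frac{458731}{16992095} \approx -0.026997$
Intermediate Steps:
$b{\left(I \right)} = \frac{-2 + I^{2}}{I}$ ($b{\left(I \right)} = \frac{I^{2} - 2}{I} = \frac{-2 + I^{2}}{I}$)
$J{\left(K \right)} = 2 K \left(-1 + K\right)$ ($J{\left(K \right)} = \left(-1 + K\right) 2 K = 2 K \left(-1 + K\right)$)
$t = \frac{13}{14}$ ($t = 26 \cdot \frac{1}{28} = \frac{13}{14} \approx 0.92857$)
$k{\left(l \right)} = \frac{l}{2 \left(5 - l - \frac{2}{6 - l}\right) \left(6 - l - \frac{2}{6 - l}\right)}$ ($k{\left(l \right)} = \frac{l}{2 \left(\left(6 - l\right) - \frac{2}{6 - l}\right) \left(-1 - \left(-6 + l + \frac{2}{6 - l}\right)\right)} = \frac{l}{2 \left(6 - l - \frac{2}{6 - l}\right) \left(-1 - \left(-6 + l + \frac{2}{6 - l}\right)\right)} = \frac{l}{2 \left(6 - l - \frac{2}{6 - l}\right) \left(5 - l - \frac{2}{6 - l}\right)} = \frac{l}{2 \left(5 - l - \frac{2}{6 - l}\right) \left(6 - l - \frac{2}{6 - l}\right)}$)
$- k{\left(t \right)} = - \frac{13 \left(-6 + \frac{13}{14}\right)^{2}}{2 \cdot 14 \left(-2 + \left(-6 + \frac{13}{14}\right)^{2}\right) \left(-2 + \left(-6 + \frac{13}{14}\right) \left(-5 + \frac{13}{14}\right)\right)} = - \frac{13 \left(- \frac{71}{14}\right)^{2}}{2 \cdot 14 \left(-2 + \left(- \frac{71}{14}\right)^{2}\right) \left(-2 - - \frac{4047}{196}\right)} = - \frac{13 \cdot 5041}{2 \cdot 14 \cdot 196 \left(-2 + \frac{5041}{196}\right) \left(-2 + \frac{4047}{196}\right)} = - \frac{13 \cdot 5041}{2 \cdot 14 \cdot 196 \cdot \frac{4649}{196} \cdot \frac{3655}{196}} = - \frac{13 \cdot 5041 \cdot 196 \cdot 196}{2 \cdot 14 \cdot 196 \cdot 4649 \cdot 3655} = \left(-1\right) \frac{458731}{16992095} = - \frac{458731}{16992095}$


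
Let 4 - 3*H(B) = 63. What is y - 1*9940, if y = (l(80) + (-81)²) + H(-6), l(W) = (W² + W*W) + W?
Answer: 28444/3 ≈ 9481.3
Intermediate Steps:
H(B) = -59/3 (H(B) = 4/3 - ⅓*63 = 4/3 - 21 = -59/3)
l(W) = W + 2*W² (l(W) = (W² + W²) + W = 2*W² + W = W + 2*W²)
y = 58264/3 (y = (80*(1 + 2*80) + (-81)²) - 59/3 = (80*(1 + 160) + 6561) - 59/3 = (80*161 + 6561) - 59/3 = (12880 + 6561) - 59/3 = 19441 - 59/3 = 58264/3 ≈ 19421.)
y - 1*9940 = 58264/3 - 1*9940 = 58264/3 - 9940 = 28444/3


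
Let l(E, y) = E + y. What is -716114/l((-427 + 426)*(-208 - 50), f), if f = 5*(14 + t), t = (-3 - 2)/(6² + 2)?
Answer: -3887476/1777 ≈ -2187.7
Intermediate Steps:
t = -5/38 (t = -5/(36 + 2) = -5/38 ≈ -0.13158)
f = 2635/38 (f = 5*(14 - 5/38) = 5*(527/38) = 2635/38 ≈ 69.342)
-716114/l((-427 + 426)*(-208 - 50), f) = -716114/((-427 + 426)*(-208 - 50) + 2635/38) = -716114/(-1*(-258) + 2635/38) = -716114/(258 + 2635/38) = -716114/12439/38 = -716114*38/12439 = -3887476/1777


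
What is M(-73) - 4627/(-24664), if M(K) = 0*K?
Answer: 4627/24664 ≈ 0.18760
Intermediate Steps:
M(K) = 0
M(-73) - 4627/(-24664) = 0 - 4627/(-24664) = 0 - 4627*(-1/24664) = 0 + 4627/24664 = 4627/24664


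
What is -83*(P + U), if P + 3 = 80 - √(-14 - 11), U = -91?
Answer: 1162 + 415*I ≈ 1162.0 + 415.0*I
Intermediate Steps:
P = 77 - 5*I (P = -3 + (80 - √(-14 - 11)) = -3 + (80 - √(-25)) = -3 + (80 - 5*I) = 77 - 5*I ≈ 77.0 - 5.0*I)
-83*(P + U) = -83*((77 - 5*I) - 91) = -83*(-14 - 5*I) = 1162 + 415*I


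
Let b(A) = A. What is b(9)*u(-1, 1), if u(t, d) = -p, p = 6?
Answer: -54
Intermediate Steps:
u(t, d) = -6 (u(t, d) = -1*6 = -6)
b(9)*u(-1, 1) = 9*(-6) = -54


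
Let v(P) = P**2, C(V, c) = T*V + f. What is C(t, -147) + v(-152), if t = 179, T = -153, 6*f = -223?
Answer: -25921/6 ≈ -4320.2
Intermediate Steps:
f = -223/6 (f = (1/6)*(-223) = -223/6 ≈ -37.167)
C(V, c) = -223/6 - 153*V (C(V, c) = -153*V - 223/6 = -223/6 - 153*V)
C(t, -147) + v(-152) = (-223/6 - 153*179) + (-152)**2 = (-223/6 - 27387) + 23104 = -164545/6 + 23104 = -25921/6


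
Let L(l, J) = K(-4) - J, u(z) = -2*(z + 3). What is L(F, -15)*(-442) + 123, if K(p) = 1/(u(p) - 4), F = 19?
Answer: -6286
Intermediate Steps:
u(z) = -6 - 2*z (u(z) = -2*(3 + z) = -6 - 2*z)
K(p) = 1/(-10 - 2*p) (K(p) = 1/((-6 - 2*p) - 4) = 1/(-10 - 2*p))
L(l, J) = -½ - J (L(l, J) = -1/(10 + 2*(-4)) - J = -1/(10 - 8) - J = -1/2 - J = -1*½ - J = -½ - J)
L(F, -15)*(-442) + 123 = (-½ - 1*(-15))*(-442) + 123 = (-½ + 15)*(-442) + 123 = (29/2)*(-442) + 123 = -6409 + 123 = -6286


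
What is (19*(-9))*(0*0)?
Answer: 0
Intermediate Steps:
(19*(-9))*(0*0) = -171*0 = 0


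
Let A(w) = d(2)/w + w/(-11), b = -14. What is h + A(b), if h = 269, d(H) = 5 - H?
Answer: 41589/154 ≈ 270.06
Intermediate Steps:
A(w) = 3/w - w/11 (A(w) = (5 - 1*2)/w + w/(-11) = (5 - 2)/w + w*(-1/11) = 3/w - w/11)
h + A(b) = 269 + (3/(-14) - 1/11*(-14)) = 269 + (3*(-1/14) + 14/11) = 269 + (-3/14 + 14/11) = 269 + 163/154 = 41589/154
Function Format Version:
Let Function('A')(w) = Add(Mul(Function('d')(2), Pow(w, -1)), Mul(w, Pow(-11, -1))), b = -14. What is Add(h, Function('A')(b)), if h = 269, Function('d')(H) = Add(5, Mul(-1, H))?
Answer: Rational(41589, 154) ≈ 270.06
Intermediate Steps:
Function('A')(w) = Add(Mul(3, Pow(w, -1)), Mul(Rational(-1, 11), w)) (Function('A')(w) = Add(Mul(Add(5, Mul(-1, 2)), Pow(w, -1)), Mul(w, Pow(-11, -1))) = Add(Mul(Add(5, -2), Pow(w, -1)), Mul(w, Rational(-1, 11))) = Add(Mul(3, Pow(w, -1)), Mul(Rational(-1, 11), w)))
Add(h, Function('A')(b)) = Add(269, Add(Mul(3, Pow(-14, -1)), Mul(Rational(-1, 11), -14))) = Add(269, Add(Mul(3, Rational(-1, 14)), Rational(14, 11))) = Add(269, Add(Rational(-3, 14), Rational(14, 11))) = Add(269, Rational(163, 154)) = Rational(41589, 154)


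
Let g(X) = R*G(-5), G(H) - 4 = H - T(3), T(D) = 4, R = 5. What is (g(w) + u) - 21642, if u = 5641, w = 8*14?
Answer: -16026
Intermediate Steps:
w = 112
G(H) = H (G(H) = 4 + (H - 1*4) = 4 + (H - 4) = 4 + (-4 + H) = H)
g(X) = -25 (g(X) = 5*(-5) = -25)
(g(w) + u) - 21642 = (-25 + 5641) - 21642 = 5616 - 21642 = -16026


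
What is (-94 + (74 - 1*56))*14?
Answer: -1064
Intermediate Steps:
(-94 + (74 - 1*56))*14 = (-94 + (74 - 56))*14 = (-94 + 18)*14 = -76*14 = -1064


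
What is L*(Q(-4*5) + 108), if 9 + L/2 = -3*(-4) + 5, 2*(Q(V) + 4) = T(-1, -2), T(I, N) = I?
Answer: 1656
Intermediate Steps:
Q(V) = -9/2 (Q(V) = -4 + (1/2)*(-1) = -4 - 1/2 = -9/2)
L = 16 (L = -18 + 2*(-3*(-4) + 5) = -18 + 2*(12 + 5) = -18 + 2*17 = -18 + 34 = 16)
L*(Q(-4*5) + 108) = 16*(-9/2 + 108) = 16*(207/2) = 1656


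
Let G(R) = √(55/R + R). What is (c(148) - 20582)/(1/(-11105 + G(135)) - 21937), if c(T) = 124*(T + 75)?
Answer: -129103219496097665/400585196281696057 + 10605*√2742/400585196281696057 ≈ -0.32229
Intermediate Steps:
G(R) = √(R + 55/R)
c(T) = 9300 + 124*T (c(T) = 124*(75 + T) = 9300 + 124*T)
(c(148) - 20582)/(1/(-11105 + G(135)) - 21937) = ((9300 + 124*148) - 20582)/(1/(-11105 + √(135 + 55/135)) - 21937) = ((9300 + 18352) - 20582)/(1/(-11105 + √(135 + 55*(1/135))) - 21937) = (27652 - 20582)/(1/(-11105 + √(135 + 11/27)) - 21937) = 7070/(1/(-11105 + √(3656/27)) - 21937) = 7070/(1/(-11105 + 2*√2742/9) - 21937) = 7070/(-21937 + 1/(-11105 + 2*√2742/9))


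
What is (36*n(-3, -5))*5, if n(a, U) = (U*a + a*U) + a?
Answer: 4860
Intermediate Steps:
n(a, U) = a + 2*U*a (n(a, U) = (U*a + U*a) + a = 2*U*a + a = a + 2*U*a)
(36*n(-3, -5))*5 = (36*(-3*(1 + 2*(-5))))*5 = (36*(-3*(1 - 10)))*5 = (36*(-3*(-9)))*5 = (36*27)*5 = 972*5 = 4860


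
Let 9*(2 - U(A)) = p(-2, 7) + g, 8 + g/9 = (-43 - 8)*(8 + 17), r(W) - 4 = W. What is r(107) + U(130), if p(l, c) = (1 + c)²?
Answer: 12500/9 ≈ 1388.9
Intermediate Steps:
r(W) = 4 + W
g = -11547 (g = -72 + 9*((-43 - 8)*(8 + 17)) = -72 + 9*(-51*25) = -72 + 9*(-1275) = -72 - 11475 = -11547)
U(A) = 11501/9 (U(A) = 2 - ((1 + 7)² - 11547)/9 = 2 - (8² - 11547)/9 = 2 - (64 - 11547)/9 = 2 - ⅑*(-11483) = 2 + 11483/9 = 11501/9)
r(107) + U(130) = (4 + 107) + 11501/9 = 111 + 11501/9 = 12500/9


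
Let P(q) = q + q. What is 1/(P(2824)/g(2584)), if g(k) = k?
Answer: 323/706 ≈ 0.45751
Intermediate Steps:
P(q) = 2*q
1/(P(2824)/g(2584)) = 1/((2*2824)/2584) = 1/(5648*(1/2584)) = 1/(706/323) = 323/706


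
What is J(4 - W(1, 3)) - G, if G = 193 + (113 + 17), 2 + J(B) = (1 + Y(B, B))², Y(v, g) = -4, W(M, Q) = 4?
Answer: -316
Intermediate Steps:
J(B) = 7 (J(B) = -2 + (1 - 4)² = -2 + (-3)² = -2 + 9 = 7)
G = 323 (G = 193 + 130 = 323)
J(4 - W(1, 3)) - G = 7 - 1*323 = 7 - 323 = -316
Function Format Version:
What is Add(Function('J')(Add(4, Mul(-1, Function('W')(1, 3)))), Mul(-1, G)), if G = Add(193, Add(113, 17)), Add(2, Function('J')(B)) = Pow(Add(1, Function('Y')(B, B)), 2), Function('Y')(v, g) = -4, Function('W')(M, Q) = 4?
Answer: -316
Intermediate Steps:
Function('J')(B) = 7 (Function('J')(B) = Add(-2, Pow(Add(1, -4), 2)) = Add(-2, Pow(-3, 2)) = Add(-2, 9) = 7)
G = 323 (G = Add(193, 130) = 323)
Add(Function('J')(Add(4, Mul(-1, Function('W')(1, 3)))), Mul(-1, G)) = Add(7, Mul(-1, 323)) = Add(7, -323) = -316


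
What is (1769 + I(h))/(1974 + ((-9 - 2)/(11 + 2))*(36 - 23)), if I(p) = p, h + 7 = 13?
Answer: 1775/1963 ≈ 0.90423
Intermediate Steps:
h = 6 (h = -7 + 13 = 6)
(1769 + I(h))/(1974 + ((-9 - 2)/(11 + 2))*(36 - 23)) = (1769 + 6)/(1974 + ((-9 - 2)/(11 + 2))*(36 - 23)) = 1775/(1974 - 11/13*13) = 1775/(1974 - 11) = 1775/1963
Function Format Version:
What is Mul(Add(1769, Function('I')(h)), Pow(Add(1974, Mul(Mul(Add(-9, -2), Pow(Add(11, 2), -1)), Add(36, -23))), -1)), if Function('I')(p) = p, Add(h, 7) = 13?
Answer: Rational(1775, 1963) ≈ 0.90423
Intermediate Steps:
h = 6 (h = Add(-7, 13) = 6)
Mul(Add(1769, Function('I')(h)), Pow(Add(1974, Mul(Mul(Add(-9, -2), Pow(Add(11, 2), -1)), Add(36, -23))), -1)) = Mul(Add(1769, 6), Pow(Add(1974, Mul(Mul(Add(-9, -2), Pow(Add(11, 2), -1)), Add(36, -23))), -1)) = Mul(1775, Pow(Add(1974, Mul(Mul(-11, Pow(13, -1)), 13)), -1)) = Mul(1775, Pow(Add(1974, Mul(Mul(-11, Rational(1, 13)), 13)), -1)) = Mul(1775, Pow(Add(1974, Mul(Rational(-11, 13), 13)), -1)) = Mul(1775, Pow(Add(1974, -11), -1)) = Mul(1775, Pow(1963, -1)) = Mul(1775, Rational(1, 1963)) = Rational(1775, 1963)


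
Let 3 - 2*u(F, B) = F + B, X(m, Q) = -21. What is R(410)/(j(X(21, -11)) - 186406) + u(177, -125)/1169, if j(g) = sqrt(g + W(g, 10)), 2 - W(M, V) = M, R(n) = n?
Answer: -134378407739/5802781871278 - 205*sqrt(2)/17373598417 ≈ -0.023158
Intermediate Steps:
W(M, V) = 2 - M
u(F, B) = 3/2 - B/2 - F/2 (u(F, B) = 3/2 - (F + B)/2 = 3/2 - (B + F)/2 = 3/2 + (-B/2 - F/2) = 3/2 - B/2 - F/2)
j(g) = sqrt(2) (j(g) = sqrt(g + (2 - g)) = sqrt(2))
R(410)/(j(X(21, -11)) - 186406) + u(177, -125)/1169 = 410/(sqrt(2) - 186406) + (3/2 - 1/2*(-125) - 1/2*177)/1169 = 410/(-186406 + sqrt(2)) + (3/2 + 125/2 - 177/2)*(1/1169) = 410/(-186406 + sqrt(2)) - 49/2*1/1169 = 410/(-186406 + sqrt(2)) - 7/334 = -7/334 + 410/(-186406 + sqrt(2))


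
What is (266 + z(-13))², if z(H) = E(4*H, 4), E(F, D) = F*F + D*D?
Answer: 8916196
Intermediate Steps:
E(F, D) = D² + F² (E(F, D) = F² + D² = D² + F²)
z(H) = 16 + 16*H² (z(H) = 4² + (4*H)² = 16 + 16*H²)
(266 + z(-13))² = (266 + (16 + 16*(-13)²))² = (266 + (16 + 16*169))² = (266 + (16 + 2704))² = (266 + 2720)² = 2986² = 8916196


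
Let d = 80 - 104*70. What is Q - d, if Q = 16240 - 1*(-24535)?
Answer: 47975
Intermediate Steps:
d = -7200 (d = 80 - 7280 = -7200)
Q = 40775 (Q = 16240 + 24535 = 40775)
Q - d = 40775 - 1*(-7200) = 40775 + 7200 = 47975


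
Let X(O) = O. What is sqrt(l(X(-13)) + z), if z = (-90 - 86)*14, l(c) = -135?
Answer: I*sqrt(2599) ≈ 50.98*I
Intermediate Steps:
z = -2464 (z = -176*14 = -2464)
sqrt(l(X(-13)) + z) = sqrt(-135 - 2464) = sqrt(-2599) = I*sqrt(2599)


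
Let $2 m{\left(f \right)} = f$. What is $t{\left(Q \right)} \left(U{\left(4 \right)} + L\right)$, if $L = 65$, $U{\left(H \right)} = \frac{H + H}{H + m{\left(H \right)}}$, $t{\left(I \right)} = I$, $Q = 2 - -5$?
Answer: $\frac{1393}{3} \approx 464.33$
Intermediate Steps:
$Q = 7$ ($Q = 2 + 5 = 7$)
$m{\left(f \right)} = \frac{f}{2}$
$U{\left(H \right)} = \frac{4}{3}$ ($U{\left(H \right)} = \frac{H + H}{H + \frac{H}{2}} = \frac{2 H}{\frac{3}{2} H} = 2 H \frac{2}{3 H} = \frac{4}{3}$)
$t{\left(Q \right)} \left(U{\left(4 \right)} + L\right) = 7 \left(\frac{4}{3} + 65\right) = 7 \cdot \frac{199}{3} = \frac{1393}{3}$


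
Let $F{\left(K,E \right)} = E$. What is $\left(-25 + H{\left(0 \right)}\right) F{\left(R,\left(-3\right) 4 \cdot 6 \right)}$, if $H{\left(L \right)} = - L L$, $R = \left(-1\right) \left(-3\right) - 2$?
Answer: $1800$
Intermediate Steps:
$R = 1$ ($R = 3 - 2 = 1$)
$H{\left(L \right)} = - L^{2}$
$\left(-25 + H{\left(0 \right)}\right) F{\left(R,\left(-3\right) 4 \cdot 6 \right)} = \left(-25 - 0^{2}\right) \left(-3\right) 4 \cdot 6 = \left(-25 - 0\right) \left(\left(-12\right) 6\right) = \left(-25 + 0\right) \left(-72\right) = \left(-25\right) \left(-72\right) = 1800$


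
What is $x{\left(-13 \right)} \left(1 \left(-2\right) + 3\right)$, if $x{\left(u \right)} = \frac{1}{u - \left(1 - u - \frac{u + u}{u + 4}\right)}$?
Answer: $- \frac{9}{217} \approx -0.041475$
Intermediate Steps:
$x{\left(u \right)} = \frac{1}{-1 + 2 u + \frac{2 u}{4 + u}}$ ($x{\left(u \right)} = \frac{1}{u + \left(\left(-1 + \frac{2 u}{4 + u}\right) + u\right)} = \frac{1}{u + \left(-1 + u + \frac{2 u}{4 + u}\right)} = \frac{1}{-1 + 2 u + \frac{2 u}{4 + u}}$)
$x{\left(-13 \right)} \left(1 \left(-2\right) + 3\right) = \frac{4 - 13}{-4 + 2 \left(-13\right)^{2} + 9 \left(-13\right)} \left(1 \left(-2\right) + 3\right) = \frac{1}{-4 + 2 \cdot 169 - 117} \left(-9\right) \left(-2 + 3\right) = \frac{1}{-4 + 338 - 117} \left(-9\right) 1 = \frac{1}{217} \left(-9\right) 1 = \left(- \frac{9}{217}\right) 1 = - \frac{9}{217}$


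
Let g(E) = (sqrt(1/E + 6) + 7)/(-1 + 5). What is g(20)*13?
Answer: 91/4 + 143*sqrt(5)/40 ≈ 30.744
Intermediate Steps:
g(E) = 7/4 + sqrt(6 + 1/E)/4 (g(E) = (sqrt(1/E + 6) + 7)/4 = (sqrt(6 + 1/E) + 7)*(1/4) = (7 + sqrt(6 + 1/E))*(1/4) = 7/4 + sqrt(6 + 1/E)/4)
g(20)*13 = (7/4 + sqrt((1 + 6*20)/20)/4)*13 = (7/4 + sqrt((1 + 120)/20)/4)*13 = (7/4 + sqrt((1/20)*121)/4)*13 = (7/4 + sqrt(121/20)/4)*13 = (7/4 + (11*sqrt(5)/10)/4)*13 = (7/4 + 11*sqrt(5)/40)*13 = 91/4 + 143*sqrt(5)/40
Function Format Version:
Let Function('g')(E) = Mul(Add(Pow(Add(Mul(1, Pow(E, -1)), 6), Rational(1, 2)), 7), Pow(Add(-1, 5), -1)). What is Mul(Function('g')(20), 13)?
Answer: Add(Rational(91, 4), Mul(Rational(143, 40), Pow(5, Rational(1, 2)))) ≈ 30.744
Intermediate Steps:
Function('g')(E) = Add(Rational(7, 4), Mul(Rational(1, 4), Pow(Add(6, Pow(E, -1)), Rational(1, 2)))) (Function('g')(E) = Mul(Add(Pow(Add(Pow(E, -1), 6), Rational(1, 2)), 7), Pow(4, -1)) = Mul(Add(Pow(Add(6, Pow(E, -1)), Rational(1, 2)), 7), Rational(1, 4)) = Mul(Add(7, Pow(Add(6, Pow(E, -1)), Rational(1, 2))), Rational(1, 4)) = Add(Rational(7, 4), Mul(Rational(1, 4), Pow(Add(6, Pow(E, -1)), Rational(1, 2)))))
Mul(Function('g')(20), 13) = Mul(Add(Rational(7, 4), Mul(Rational(1, 4), Pow(Mul(Pow(20, -1), Add(1, Mul(6, 20))), Rational(1, 2)))), 13) = Mul(Add(Rational(7, 4), Mul(Rational(1, 4), Pow(Mul(Rational(1, 20), Add(1, 120)), Rational(1, 2)))), 13) = Mul(Add(Rational(7, 4), Mul(Rational(1, 4), Pow(Mul(Rational(1, 20), 121), Rational(1, 2)))), 13) = Mul(Add(Rational(7, 4), Mul(Rational(1, 4), Pow(Rational(121, 20), Rational(1, 2)))), 13) = Mul(Add(Rational(7, 4), Mul(Rational(1, 4), Mul(Rational(11, 10), Pow(5, Rational(1, 2))))), 13) = Mul(Add(Rational(7, 4), Mul(Rational(11, 40), Pow(5, Rational(1, 2)))), 13) = Add(Rational(91, 4), Mul(Rational(143, 40), Pow(5, Rational(1, 2))))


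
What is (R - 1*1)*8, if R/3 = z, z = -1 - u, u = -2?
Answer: 16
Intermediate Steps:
z = 1 (z = -1 - 1*(-2) = -1 + 2 = 1)
R = 3 (R = 3*1 = 3)
(R - 1*1)*8 = (3 - 1*1)*8 = (3 - 1)*8 = 2*8 = 16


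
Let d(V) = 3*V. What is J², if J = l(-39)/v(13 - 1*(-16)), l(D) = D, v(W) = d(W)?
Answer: 169/841 ≈ 0.20095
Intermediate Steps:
v(W) = 3*W
J = -13/29 (J = -39*1/(3*(13 - 1*(-16))) = -39*1/(3*(13 + 16)) = -39/(3*29) = -39/87 = -39*1/87 = -13/29 ≈ -0.44828)
J² = (-13/29)² = 169/841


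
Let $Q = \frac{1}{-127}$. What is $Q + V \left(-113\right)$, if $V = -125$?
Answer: $\frac{1793874}{127} \approx 14125.0$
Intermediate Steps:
$Q = - \frac{1}{127} \approx -0.007874$
$Q + V \left(-113\right) = - \frac{1}{127} - -14125 = - \frac{1}{127} + 14125 = \frac{1793874}{127}$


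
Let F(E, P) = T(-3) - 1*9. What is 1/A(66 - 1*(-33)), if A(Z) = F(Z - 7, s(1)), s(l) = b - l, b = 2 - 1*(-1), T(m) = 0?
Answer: -1/9 ≈ -0.11111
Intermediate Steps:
b = 3 (b = 2 + 1 = 3)
s(l) = 3 - l
F(E, P) = -9 (F(E, P) = 0 - 1*9 = 0 - 9 = -9)
A(Z) = -9
1/A(66 - 1*(-33)) = 1/(-9) = -1/9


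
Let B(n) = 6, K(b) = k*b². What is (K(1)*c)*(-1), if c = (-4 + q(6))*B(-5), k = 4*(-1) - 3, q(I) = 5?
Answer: 42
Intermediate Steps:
k = -7 (k = -4 - 3 = -7)
K(b) = -7*b²
c = 6 (c = (-4 + 5)*6 = 1*6 = 6)
(K(1)*c)*(-1) = (-7*1²*6)*(-1) = (-7*1*6)*(-1) = -7*6*(-1) = -42*(-1) = 42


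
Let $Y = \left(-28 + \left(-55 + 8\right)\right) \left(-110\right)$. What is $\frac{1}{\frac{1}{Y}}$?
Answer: $8250$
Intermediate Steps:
$Y = 8250$ ($Y = \left(-28 - 47\right) \left(-110\right) = \left(-75\right) \left(-110\right) = 8250$)
$\frac{1}{\frac{1}{Y}} = \frac{1}{\frac{1}{8250}} = 8250$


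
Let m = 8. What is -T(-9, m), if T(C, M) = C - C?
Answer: 0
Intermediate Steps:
T(C, M) = 0
-T(-9, m) = -1*0 = 0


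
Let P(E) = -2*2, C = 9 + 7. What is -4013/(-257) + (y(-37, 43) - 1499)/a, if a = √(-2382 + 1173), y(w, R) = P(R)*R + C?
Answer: 4013/257 + 1655*I*√1209/1209 ≈ 15.615 + 47.598*I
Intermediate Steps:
C = 16
P(E) = -4
y(w, R) = 16 - 4*R (y(w, R) = -4*R + 16 = 16 - 4*R)
a = I*√1209 (a = √(-1209) = I*√1209 ≈ 34.771*I)
-4013/(-257) + (y(-37, 43) - 1499)/a = -4013/(-257) + ((16 - 4*43) - 1499)/((I*√1209)) = -4013*(-1/257) + ((16 - 172) - 1499)*(-I*√1209/1209) = 4013/257 + (-156 - 1499)*(-I*√1209/1209) = 4013/257 - (-1655)*I*√1209/1209 = 4013/257 + 1655*I*√1209/1209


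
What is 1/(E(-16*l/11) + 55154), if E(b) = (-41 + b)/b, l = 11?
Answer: 16/882521 ≈ 1.8130e-5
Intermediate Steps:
E(b) = (-41 + b)/b
1/(E(-16*l/11) + 55154) = 1/((-41 - 176/11)/((-176/11)) + 55154) = 1/((-41 - 16*1)/((-16*1)) + 55154) = 1/((-41 - 16)/(-16) + 55154) = 1/(-1/16*(-57) + 55154) = 1/(57/16 + 55154) = 1/(882521/16) = 16/882521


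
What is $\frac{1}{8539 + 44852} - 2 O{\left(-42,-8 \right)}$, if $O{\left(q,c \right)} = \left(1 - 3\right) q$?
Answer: $- \frac{8969687}{53391} \approx -168.0$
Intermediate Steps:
$O{\left(q,c \right)} = - 2 q$
$\frac{1}{8539 + 44852} - 2 O{\left(-42,-8 \right)} = \frac{1}{8539 + 44852} - 2 \left(\left(-2\right) \left(-42\right)\right) = \frac{1}{53391} - 2 \cdot 84 = \frac{1}{53391} - 168 = - \frac{8969687}{53391}$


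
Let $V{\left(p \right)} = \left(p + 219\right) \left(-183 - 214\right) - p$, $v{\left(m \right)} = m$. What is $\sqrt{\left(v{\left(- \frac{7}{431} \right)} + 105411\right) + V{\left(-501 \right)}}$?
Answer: $\frac{\sqrt{40471003009}}{431} \approx 466.76$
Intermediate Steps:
$V{\left(p \right)} = -86943 - 398 p$ ($V{\left(p \right)} = \left(219 + p\right) \left(-397\right) - p = \left(-86943 - 397 p\right) - p = -86943 - 398 p$)
$\sqrt{\left(v{\left(- \frac{7}{431} \right)} + 105411\right) + V{\left(-501 \right)}} = \sqrt{\left(- \frac{7}{431} + 105411\right) - -112455} = \sqrt{\left(\left(-7\right) \frac{1}{431} + 105411\right) + \left(-86943 + 199398\right)} = \sqrt{\left(- \frac{7}{431} + 105411\right) + 112455} = \sqrt{\frac{45432134}{431} + 112455} = \sqrt{\frac{93900239}{431}} = \frac{\sqrt{40471003009}}{431}$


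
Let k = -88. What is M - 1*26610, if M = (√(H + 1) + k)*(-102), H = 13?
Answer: -17634 - 102*√14 ≈ -18016.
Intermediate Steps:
M = 8976 - 102*√14 (M = (√(13 + 1) - 88)*(-102) = (√14 - 88)*(-102) = (-88 + √14)*(-102) = 8976 - 102*√14 ≈ 8594.3)
M - 1*26610 = (8976 - 102*√14) - 1*26610 = (8976 - 102*√14) - 26610 = -17634 - 102*√14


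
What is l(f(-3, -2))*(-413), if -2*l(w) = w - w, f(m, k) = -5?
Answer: 0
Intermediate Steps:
l(w) = 0 (l(w) = -(w - w)/2 = -½*0 = 0)
l(f(-3, -2))*(-413) = 0*(-413) = 0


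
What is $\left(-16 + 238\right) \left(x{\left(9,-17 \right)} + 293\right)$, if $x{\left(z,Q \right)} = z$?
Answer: $67044$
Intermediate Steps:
$\left(-16 + 238\right) \left(x{\left(9,-17 \right)} + 293\right) = \left(-16 + 238\right) \left(9 + 293\right) = 222 \cdot 302 = 67044$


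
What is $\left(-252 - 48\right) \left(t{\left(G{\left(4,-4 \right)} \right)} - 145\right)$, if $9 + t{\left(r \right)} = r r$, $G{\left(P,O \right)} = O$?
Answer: $41400$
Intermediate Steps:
$t{\left(r \right)} = -9 + r^{2}$ ($t{\left(r \right)} = -9 + r r = -9 + r^{2}$)
$\left(-252 - 48\right) \left(t{\left(G{\left(4,-4 \right)} \right)} - 145\right) = \left(-252 - 48\right) \left(\left(-9 + \left(-4\right)^{2}\right) - 145\right) = \left(-252 - 48\right) \left(\left(-9 + 16\right) - 145\right) = - 300 \left(7 - 145\right) = \left(-300\right) \left(-138\right) = 41400$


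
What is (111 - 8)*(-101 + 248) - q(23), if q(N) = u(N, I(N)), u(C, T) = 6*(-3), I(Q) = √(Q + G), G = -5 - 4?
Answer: 15159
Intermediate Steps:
G = -9
I(Q) = √(-9 + Q) (I(Q) = √(Q - 9) = √(-9 + Q))
u(C, T) = -18
q(N) = -18
(111 - 8)*(-101 + 248) - q(23) = (111 - 8)*(-101 + 248) - 1*(-18) = 103*147 + 18 = 15141 + 18 = 15159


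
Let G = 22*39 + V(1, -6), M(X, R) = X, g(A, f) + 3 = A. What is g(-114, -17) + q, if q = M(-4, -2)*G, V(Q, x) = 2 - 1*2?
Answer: -3549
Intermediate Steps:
g(A, f) = -3 + A
V(Q, x) = 0 (V(Q, x) = 2 - 2 = 0)
G = 858 (G = 22*39 + 0 = 858 + 0 = 858)
q = -3432 (q = -4*858 = -3432)
g(-114, -17) + q = (-3 - 114) - 3432 = -117 - 3432 = -3549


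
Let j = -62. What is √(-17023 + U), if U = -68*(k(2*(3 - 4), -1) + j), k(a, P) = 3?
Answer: I*√13011 ≈ 114.07*I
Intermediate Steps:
U = 4012 (U = -68*(3 - 62) = -68*(-59) = 4012)
√(-17023 + U) = √(-17023 + 4012) = √(-13011) = I*√13011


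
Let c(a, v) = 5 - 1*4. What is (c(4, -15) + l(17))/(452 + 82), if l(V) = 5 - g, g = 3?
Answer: 1/178 ≈ 0.0056180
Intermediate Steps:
c(a, v) = 1 (c(a, v) = 5 - 4 = 1)
l(V) = 2 (l(V) = 5 - 1*3 = 5 - 3 = 2)
(c(4, -15) + l(17))/(452 + 82) = (1 + 2)/(452 + 82) = 3/534 = 3*(1/534) = 1/178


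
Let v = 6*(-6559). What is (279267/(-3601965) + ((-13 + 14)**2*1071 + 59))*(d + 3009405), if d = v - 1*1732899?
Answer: 1678378624810272/1200655 ≈ 1.3979e+9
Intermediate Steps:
v = -39354
d = -1772253 (d = -39354 - 1*1732899 = -39354 - 1732899 = -1772253)
(279267/(-3601965) + ((-13 + 14)**2*1071 + 59))*(d + 3009405) = (279267/(-3601965) + ((-13 + 14)**2*1071 + 59))*(-1772253 + 3009405) = (279267*(-1/3601965) + (1**2*1071 + 59))*1237152 = (-93089/1200655 + (1*1071 + 59))*1237152 = (-93089/1200655 + (1071 + 59))*1237152 = (-93089/1200655 + 1130)*1237152 = (1356647061/1200655)*1237152 = 1678378624810272/1200655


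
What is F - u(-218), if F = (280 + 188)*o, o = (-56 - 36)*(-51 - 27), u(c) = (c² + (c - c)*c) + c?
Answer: 3311062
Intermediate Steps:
u(c) = c + c² (u(c) = (c² + 0*c) + c = (c² + 0) + c = c² + c = c + c²)
o = 7176 (o = -92*(-78) = 7176)
F = 3358368 (F = (280 + 188)*7176 = 468*7176 = 3358368)
F - u(-218) = 3358368 - (-218)*(1 - 218) = 3358368 - (-218)*(-217) = 3358368 - 1*47306 = 3358368 - 47306 = 3311062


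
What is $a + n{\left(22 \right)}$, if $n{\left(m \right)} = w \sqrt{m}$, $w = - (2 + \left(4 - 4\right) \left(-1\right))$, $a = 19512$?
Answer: $19512 - 2 \sqrt{22} \approx 19503.0$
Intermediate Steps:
$w = -2$ ($w = - (2 + 0 \left(-1\right)) = - (2 + 0) = \left(-1\right) 2 = -2$)
$n{\left(m \right)} = - 2 \sqrt{m}$
$a + n{\left(22 \right)} = 19512 - 2 \sqrt{22}$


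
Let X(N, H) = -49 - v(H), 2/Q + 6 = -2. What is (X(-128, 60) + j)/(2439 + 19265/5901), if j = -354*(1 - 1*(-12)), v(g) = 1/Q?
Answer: -27421947/14411804 ≈ -1.9027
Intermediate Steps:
Q = -¼ (Q = 2/(-6 - 2) = 2/(-8) = 2*(-⅛) = -¼ ≈ -0.25000)
v(g) = -4 (v(g) = 1/(-¼) = -4)
X(N, H) = -45 (X(N, H) = -49 - 1*(-4) = -49 + 4 = -45)
j = -4602 (j = -354*(1 + 12) = -354*13 = -4602)
(X(-128, 60) + j)/(2439 + 19265/5901) = (-45 - 4602)/(2439 + 19265/5901) = -4647/(2439 + 19265*(1/5901)) = -4647/(2439 + 19265/5901) = -4647/14411804/5901 = -4647*5901/14411804 = -27421947/14411804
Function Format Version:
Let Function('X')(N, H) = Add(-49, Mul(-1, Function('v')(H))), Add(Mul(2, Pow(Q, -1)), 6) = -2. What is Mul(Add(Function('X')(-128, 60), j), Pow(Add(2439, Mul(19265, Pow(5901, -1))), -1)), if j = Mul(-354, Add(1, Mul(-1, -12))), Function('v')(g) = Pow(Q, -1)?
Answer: Rational(-27421947, 14411804) ≈ -1.9027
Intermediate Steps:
Q = Rational(-1, 4) (Q = Mul(2, Pow(Add(-6, -2), -1)) = Mul(2, Pow(-8, -1)) = Mul(2, Rational(-1, 8)) = Rational(-1, 4) ≈ -0.25000)
Function('v')(g) = -4 (Function('v')(g) = Pow(Rational(-1, 4), -1) = -4)
Function('X')(N, H) = -45 (Function('X')(N, H) = Add(-49, Mul(-1, -4)) = Add(-49, 4) = -45)
j = -4602 (j = Mul(-354, Add(1, 12)) = Mul(-354, 13) = -4602)
Mul(Add(Function('X')(-128, 60), j), Pow(Add(2439, Mul(19265, Pow(5901, -1))), -1)) = Mul(Add(-45, -4602), Pow(Add(2439, Mul(19265, Pow(5901, -1))), -1)) = Mul(-4647, Pow(Add(2439, Mul(19265, Rational(1, 5901))), -1)) = Mul(-4647, Pow(Add(2439, Rational(19265, 5901)), -1)) = Mul(-4647, Pow(Rational(14411804, 5901), -1)) = Mul(-4647, Rational(5901, 14411804)) = Rational(-27421947, 14411804)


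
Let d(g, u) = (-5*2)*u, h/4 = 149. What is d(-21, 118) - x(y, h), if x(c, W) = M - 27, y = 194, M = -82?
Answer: -1071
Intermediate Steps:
h = 596 (h = 4*149 = 596)
d(g, u) = -10*u
x(c, W) = -109 (x(c, W) = -82 - 27 = -109)
d(-21, 118) - x(y, h) = -10*118 - 1*(-109) = -1180 + 109 = -1071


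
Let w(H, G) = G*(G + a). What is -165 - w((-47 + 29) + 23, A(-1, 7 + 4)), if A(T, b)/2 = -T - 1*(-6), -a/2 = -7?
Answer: -557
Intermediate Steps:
a = 14 (a = -2*(-7) = 14)
A(T, b) = 12 - 2*T (A(T, b) = 2*(-T - 1*(-6)) = 2*(-T + 6) = 2*(6 - T) = 12 - 2*T)
w(H, G) = G*(14 + G) (w(H, G) = G*(G + 14) = G*(14 + G))
-165 - w((-47 + 29) + 23, A(-1, 7 + 4)) = -165 - (12 - 2*(-1))*(14 + (12 - 2*(-1))) = -165 - (12 + 2)*(14 + (12 + 2)) = -165 - 14*(14 + 14) = -165 - 14*28 = -165 - 1*392 = -165 - 392 = -557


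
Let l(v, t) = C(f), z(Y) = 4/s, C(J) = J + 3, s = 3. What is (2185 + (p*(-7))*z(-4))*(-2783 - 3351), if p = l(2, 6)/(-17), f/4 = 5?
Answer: -687492586/51 ≈ -1.3480e+7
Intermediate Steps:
f = 20 (f = 4*5 = 20)
C(J) = 3 + J
z(Y) = 4/3
l(v, t) = 23 (l(v, t) = 3 + 20 = 23)
p = -23/17 (p = 23/(-17) = 23*(-1/17) = -23/17 ≈ -1.3529)
(2185 + (p*(-7))*z(-4))*(-2783 - 3351) = (2185 - 23/17*(-7)*(4/3))*(-2783 - 3351) = (2185 + (161/17)*(4/3))*(-6134) = (2185 + 644/51)*(-6134) = (112079/51)*(-6134) = -687492586/51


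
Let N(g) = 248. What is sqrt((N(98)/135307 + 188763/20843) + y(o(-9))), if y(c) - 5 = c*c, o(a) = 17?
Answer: sqrt(2410388823743184677999)/2820203801 ≈ 17.409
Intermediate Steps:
y(c) = 5 + c**2 (y(c) = 5 + c*c = 5 + c**2)
sqrt((N(98)/135307 + 188763/20843) + y(o(-9))) = sqrt((248/135307 + 188763/20843) + (5 + 17**2)) = sqrt((248*(1/135307) + 188763*(1/20843)) + (5 + 289)) = sqrt((248/135307 + 188763/20843) + 294) = sqrt(25546124305/2820203801 + 294) = sqrt(854686041799/2820203801) = sqrt(2410388823743184677999)/2820203801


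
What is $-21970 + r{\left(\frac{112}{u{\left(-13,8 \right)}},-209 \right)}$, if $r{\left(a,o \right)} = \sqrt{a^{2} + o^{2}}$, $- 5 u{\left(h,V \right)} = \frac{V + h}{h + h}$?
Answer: $-21970 + 5 \sqrt{340937} \approx -19051.0$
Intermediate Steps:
$u{\left(h,V \right)} = - \frac{V + h}{10 h}$ ($u{\left(h,V \right)} = - \frac{\left(V + h\right) \frac{1}{h + h}}{5} = - \frac{\left(V + h\right) \frac{1}{2 h}}{5} = - \frac{\frac{1}{2} \frac{1}{h} \left(V + h\right)}{5} = - \frac{V + h}{10 h}$)
$-21970 + r{\left(\frac{112}{u{\left(-13,8 \right)}},-209 \right)} = -21970 + \sqrt{\left(\frac{112}{\frac{1}{10} \frac{1}{-13} \left(\left(-1\right) 8 - -13\right)}\right)^{2} + \left(-209\right)^{2}} = -21970 + \sqrt{\left(\frac{112}{\frac{1}{10} \left(- \frac{1}{13}\right) \left(-8 + 13\right)}\right)^{2} + 43681} = -21970 + \sqrt{\left(\frac{112}{\frac{1}{10} \left(- \frac{1}{13}\right) 5}\right)^{2} + 43681} = -21970 + \sqrt{\left(\frac{112}{- \frac{1}{26}}\right)^{2} + 43681} = -21970 + \sqrt{\left(112 \left(-26\right)\right)^{2} + 43681} = -21970 + \sqrt{\left(-2912\right)^{2} + 43681} = -21970 + \sqrt{8479744 + 43681} = -21970 + \sqrt{8523425} = -21970 + 5 \sqrt{340937}$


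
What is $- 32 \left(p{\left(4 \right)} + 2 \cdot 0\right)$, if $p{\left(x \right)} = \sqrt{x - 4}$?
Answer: $0$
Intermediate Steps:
$p{\left(x \right)} = \sqrt{-4 + x}$
$- 32 \left(p{\left(4 \right)} + 2 \cdot 0\right) = - 32 \left(\sqrt{-4 + 4} + 2 \cdot 0\right) = - 32 \left(\sqrt{0} + 0\right) = - 32 \left(0 + 0\right) = \left(-32\right) 0 = 0$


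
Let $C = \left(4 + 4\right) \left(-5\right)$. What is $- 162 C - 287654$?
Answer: $-281174$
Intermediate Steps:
$C = -40$ ($C = 8 \left(-5\right) = -40$)
$- 162 C - 287654 = \left(-162\right) \left(-40\right) - 287654 = 6480 - 287654 = -281174$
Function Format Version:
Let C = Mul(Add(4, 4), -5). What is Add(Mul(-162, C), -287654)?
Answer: -281174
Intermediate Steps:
C = -40 (C = Mul(8, -5) = -40)
Add(Mul(-162, C), -287654) = Add(Mul(-162, -40), -287654) = Add(6480, -287654) = -281174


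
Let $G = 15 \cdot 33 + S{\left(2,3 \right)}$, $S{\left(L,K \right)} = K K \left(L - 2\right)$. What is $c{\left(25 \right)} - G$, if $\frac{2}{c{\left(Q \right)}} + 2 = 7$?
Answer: $- \frac{2473}{5} \approx -494.6$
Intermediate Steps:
$S{\left(L,K \right)} = K^{2} \left(-2 + L\right)$
$c{\left(Q \right)} = \frac{2}{5}$ ($c{\left(Q \right)} = \frac{2}{-2 + 7} = \frac{2}{5}$)
$G = 495$ ($G = 15 \cdot 33 + 3^{2} \left(-2 + 2\right) = 495 + 9 \cdot 0 = 495 + 0 = 495$)
$c{\left(25 \right)} - G = \frac{2}{5} - 495 = - \frac{2473}{5}$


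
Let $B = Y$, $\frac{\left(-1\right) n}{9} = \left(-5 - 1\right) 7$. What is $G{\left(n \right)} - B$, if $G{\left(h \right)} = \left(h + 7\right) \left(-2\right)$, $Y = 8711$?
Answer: $-9481$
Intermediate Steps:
$n = 378$ ($n = - 9 \left(-5 - 1\right) 7 = - 9 \left(\left(-6\right) 7\right) = \left(-9\right) \left(-42\right) = 378$)
$G{\left(h \right)} = -14 - 2 h$ ($G{\left(h \right)} = \left(7 + h\right) \left(-2\right) = -14 - 2 h$)
$B = 8711$
$G{\left(n \right)} - B = \left(-14 - 756\right) - 8711 = -770 - 8711 = -9481$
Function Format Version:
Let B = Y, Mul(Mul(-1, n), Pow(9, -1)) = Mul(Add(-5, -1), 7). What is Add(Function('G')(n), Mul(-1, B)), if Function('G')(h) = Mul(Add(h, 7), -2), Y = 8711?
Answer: -9481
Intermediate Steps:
n = 378 (n = Mul(-9, Mul(Add(-5, -1), 7)) = Mul(-9, Mul(-6, 7)) = Mul(-9, -42) = 378)
Function('G')(h) = Add(-14, Mul(-2, h)) (Function('G')(h) = Mul(Add(7, h), -2) = Add(-14, Mul(-2, h)))
B = 8711
Add(Function('G')(n), Mul(-1, B)) = Add(Add(-14, Mul(-2, 378)), Mul(-1, 8711)) = Add(Add(-14, -756), -8711) = Add(-770, -8711) = -9481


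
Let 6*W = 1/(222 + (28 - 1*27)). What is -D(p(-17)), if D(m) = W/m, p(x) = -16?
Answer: 1/21408 ≈ 4.6712e-5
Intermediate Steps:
W = 1/1338 (W = 1/(6*(222 + (28 - 1*27))) = 1/(6*(222 + (28 - 27))) = 1/(6*(222 + 1)) = (1/6)/223 = (1/6)*(1/223) = 1/1338 ≈ 0.00074738)
D(m) = 1/(1338*m)
-D(p(-17)) = -1/(1338*(-16)) = -(-1)/(1338*16) = -1*(-1/21408) = 1/21408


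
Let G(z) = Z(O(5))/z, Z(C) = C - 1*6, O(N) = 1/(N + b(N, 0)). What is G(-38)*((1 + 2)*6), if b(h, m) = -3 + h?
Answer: 369/133 ≈ 2.7744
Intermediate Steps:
O(N) = 1/(-3 + 2*N) (O(N) = 1/(N + (-3 + N)) = 1/(-3 + 2*N))
Z(C) = -6 + C (Z(C) = C - 6 = -6 + C)
G(z) = -41/(7*z) (G(z) = (-6 + 1/(-3 + 2*5))/z = (-6 + 1/(-3 + 10))/z = (-6 + 1/7)/z = -41/(7*z))
G(-38)*((1 + 2)*6) = (-41/7/(-38))*((1 + 2)*6) = (-41/7*(-1/38))*(3*6) = (41/266)*18 = 369/133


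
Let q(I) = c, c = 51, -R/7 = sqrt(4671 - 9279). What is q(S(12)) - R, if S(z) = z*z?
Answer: 51 + 336*I*sqrt(2) ≈ 51.0 + 475.18*I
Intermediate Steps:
S(z) = z**2
R = -336*I*sqrt(2) (R = -7*sqrt(4671 - 9279) = -336*I*sqrt(2) ≈ -475.18*I)
q(I) = 51
q(S(12)) - R = 51 - (-336)*I*sqrt(2) = 51 + 336*I*sqrt(2)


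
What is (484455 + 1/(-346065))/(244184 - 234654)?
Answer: 83826459787/1648999725 ≈ 50.835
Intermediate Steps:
(484455 + 1/(-346065))/(244184 - 234654) = (484455 - 1/346065)/9530 = (167652919574/346065)*(1/9530) = 83826459787/1648999725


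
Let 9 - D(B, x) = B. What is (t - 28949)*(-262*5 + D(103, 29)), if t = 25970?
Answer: 4182516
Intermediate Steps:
D(B, x) = 9 - B
(t - 28949)*(-262*5 + D(103, 29)) = (25970 - 28949)*(-262*5 + (9 - 1*103)) = -2979*(-1310 + (9 - 103)) = -2979*(-1310 - 94) = -2979*(-1404) = 4182516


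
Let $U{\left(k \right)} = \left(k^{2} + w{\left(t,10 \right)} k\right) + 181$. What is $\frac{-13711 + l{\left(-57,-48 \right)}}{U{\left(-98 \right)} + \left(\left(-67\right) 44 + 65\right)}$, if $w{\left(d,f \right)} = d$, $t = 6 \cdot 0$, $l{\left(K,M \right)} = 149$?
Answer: $- \frac{6781}{3451} \approx -1.9649$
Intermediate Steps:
$t = 0$
$U{\left(k \right)} = 181 + k^{2}$ ($U{\left(k \right)} = \left(k^{2} + 0 k\right) + 181 = \left(k^{2} + 0\right) + 181 = k^{2} + 181 = 181 + k^{2}$)
$\frac{-13711 + l{\left(-57,-48 \right)}}{U{\left(-98 \right)} + \left(\left(-67\right) 44 + 65\right)} = \frac{-13711 + 149}{\left(181 + \left(-98\right)^{2}\right) + \left(\left(-67\right) 44 + 65\right)} = - \frac{13562}{\left(181 + 9604\right) + \left(-2948 + 65\right)} = - \frac{13562}{9785 - 2883} = - \frac{13562}{6902} = \left(-13562\right) \frac{1}{6902} = - \frac{6781}{3451}$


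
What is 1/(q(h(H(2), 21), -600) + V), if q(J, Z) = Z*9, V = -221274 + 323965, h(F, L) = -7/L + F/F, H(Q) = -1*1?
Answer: 1/97291 ≈ 1.0278e-5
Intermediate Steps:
H(Q) = -1
h(F, L) = 1 - 7/L (h(F, L) = -7/L + 1 = 1 - 7/L)
V = 102691
q(J, Z) = 9*Z
1/(q(h(H(2), 21), -600) + V) = 1/(9*(-600) + 102691) = 1/(-5400 + 102691) = 1/97291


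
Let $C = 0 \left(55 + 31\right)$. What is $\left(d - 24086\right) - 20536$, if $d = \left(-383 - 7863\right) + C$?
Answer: $-52868$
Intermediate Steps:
$C = 0$ ($C = 0 \cdot 86 = 0$)
$d = -8246$ ($d = \left(-383 - 7863\right) + 0 = -8246 + 0 = -8246$)
$\left(d - 24086\right) - 20536 = \left(-8246 - 24086\right) - 20536 = -32332 - 20536 = -52868$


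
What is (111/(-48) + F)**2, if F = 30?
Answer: 196249/256 ≈ 766.60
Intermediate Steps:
(111/(-48) + F)**2 = (111/(-48) + 30)**2 = (111*(-1/48) + 30)**2 = (-37/16 + 30)**2 = (443/16)**2 = 196249/256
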